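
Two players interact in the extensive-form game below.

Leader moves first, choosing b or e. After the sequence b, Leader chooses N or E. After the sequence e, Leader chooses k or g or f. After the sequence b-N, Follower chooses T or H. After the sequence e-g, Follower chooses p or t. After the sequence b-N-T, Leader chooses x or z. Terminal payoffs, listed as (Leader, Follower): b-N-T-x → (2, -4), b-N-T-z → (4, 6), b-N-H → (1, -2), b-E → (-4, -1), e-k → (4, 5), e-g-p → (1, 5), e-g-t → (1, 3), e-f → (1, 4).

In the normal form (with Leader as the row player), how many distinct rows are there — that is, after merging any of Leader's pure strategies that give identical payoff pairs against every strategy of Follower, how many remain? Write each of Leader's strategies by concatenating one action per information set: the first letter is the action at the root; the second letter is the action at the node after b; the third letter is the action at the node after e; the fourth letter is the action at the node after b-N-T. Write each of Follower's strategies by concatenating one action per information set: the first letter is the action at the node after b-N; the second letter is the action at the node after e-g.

6

Leader has 24 pure strategies: bNkx, bNkz, bNgx, bNgz, bNfx, bNfz, bEkx, bEkz, bEgx, bEgz, bEfx, bEfz, eNkx, eNkz, eNgx, eNgz, eNfx, eNfz, eEkx, eEkz, eEgx, eEgz, eEfx, eEfz. Columns: Tp, Tt, Hp, Ht.
{bNkx, bNgx, bNfx} → row (2,-4) (2,-4) (1,-2) (1,-2)
{bNkz, bNgz, bNfz} → row (4,6) (4,6) (1,-2) (1,-2)
{bEkx, bEkz, bEgx, bEgz, bEfx, bEfz} → row (-4,-1) (-4,-1) (-4,-1) (-4,-1)
{eNkx, eNkz, eEkx, eEkz} → row (4,5) (4,5) (4,5) (4,5)
{eNgx, eNgz, eEgx, eEgz} → row (1,5) (1,3) (1,5) (1,3)
{eNfx, eNfz, eEfx, eEfz} → row (1,4) (1,4) (1,4) (1,4)
That's 6 distinct rows out of 24 strategies.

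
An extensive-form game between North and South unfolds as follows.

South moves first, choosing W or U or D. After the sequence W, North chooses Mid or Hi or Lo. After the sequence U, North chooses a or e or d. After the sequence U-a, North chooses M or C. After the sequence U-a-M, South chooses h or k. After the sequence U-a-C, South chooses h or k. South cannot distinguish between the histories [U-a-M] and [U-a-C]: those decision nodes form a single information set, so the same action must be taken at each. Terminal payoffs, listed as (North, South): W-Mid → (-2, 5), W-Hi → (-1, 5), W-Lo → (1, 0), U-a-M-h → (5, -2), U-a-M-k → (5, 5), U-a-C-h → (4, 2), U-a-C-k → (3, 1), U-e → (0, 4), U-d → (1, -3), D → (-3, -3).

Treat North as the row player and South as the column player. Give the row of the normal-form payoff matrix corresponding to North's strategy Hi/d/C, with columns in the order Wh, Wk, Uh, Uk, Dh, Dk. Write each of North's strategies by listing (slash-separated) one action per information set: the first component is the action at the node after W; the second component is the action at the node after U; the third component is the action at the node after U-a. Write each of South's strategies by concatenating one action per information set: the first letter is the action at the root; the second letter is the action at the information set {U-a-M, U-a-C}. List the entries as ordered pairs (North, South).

(-1,5) (-1,5) (1,-3) (1,-3) (-3,-3) (-3,-3)

vs Wh: South plays W → North plays Hi at [W] → (-1, 5)
vs Wk: South plays W → North plays Hi at [W] → (-1, 5)
vs Uh: South plays U → North plays d at [U] → (1, -3)
vs Uk: South plays U → North plays d at [U] → (1, -3)
vs Dh: South plays D → (-3, -3)
vs Dk: South plays D → (-3, -3)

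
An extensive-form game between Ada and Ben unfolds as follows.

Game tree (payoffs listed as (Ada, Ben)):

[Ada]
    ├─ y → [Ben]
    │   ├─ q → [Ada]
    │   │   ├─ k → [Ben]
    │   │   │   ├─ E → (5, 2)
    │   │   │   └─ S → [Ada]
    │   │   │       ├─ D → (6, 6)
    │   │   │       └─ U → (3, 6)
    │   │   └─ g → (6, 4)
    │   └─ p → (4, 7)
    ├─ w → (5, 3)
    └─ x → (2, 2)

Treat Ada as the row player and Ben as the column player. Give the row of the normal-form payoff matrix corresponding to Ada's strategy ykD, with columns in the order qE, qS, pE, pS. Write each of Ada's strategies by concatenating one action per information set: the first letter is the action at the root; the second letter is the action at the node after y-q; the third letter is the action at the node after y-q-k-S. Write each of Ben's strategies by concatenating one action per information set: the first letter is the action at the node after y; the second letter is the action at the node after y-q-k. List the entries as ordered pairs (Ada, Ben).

vs qE: Ada plays y → Ben plays q at [y] → Ada plays k at [y-q] → Ben plays E at [y-q-k] → (5, 2)
vs qS: Ada plays y → Ben plays q at [y] → Ada plays k at [y-q] → Ben plays S at [y-q-k] → Ada plays D at [y-q-k-S] → (6, 6)
vs pE: Ada plays y → Ben plays p at [y] → (4, 7)
vs pS: Ada plays y → Ben plays p at [y] → (4, 7)

(5,2) (6,6) (4,7) (4,7)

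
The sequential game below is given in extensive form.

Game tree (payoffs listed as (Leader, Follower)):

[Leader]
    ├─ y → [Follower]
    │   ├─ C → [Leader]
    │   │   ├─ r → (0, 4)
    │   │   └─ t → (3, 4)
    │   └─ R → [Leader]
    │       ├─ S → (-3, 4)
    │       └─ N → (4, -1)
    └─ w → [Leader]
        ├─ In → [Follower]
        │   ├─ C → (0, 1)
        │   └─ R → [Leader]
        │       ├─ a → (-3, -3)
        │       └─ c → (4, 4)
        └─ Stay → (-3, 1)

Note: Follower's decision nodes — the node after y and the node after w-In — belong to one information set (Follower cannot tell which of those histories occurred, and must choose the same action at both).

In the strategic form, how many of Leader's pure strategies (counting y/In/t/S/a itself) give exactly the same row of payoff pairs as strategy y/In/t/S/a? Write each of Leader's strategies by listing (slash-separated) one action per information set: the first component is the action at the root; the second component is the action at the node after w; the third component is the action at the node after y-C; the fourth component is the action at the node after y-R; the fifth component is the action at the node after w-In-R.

4

Row for y/In/t/S/a (columns C, R): (3,4) (-3,4).
Under y/In/t/S/a, Leader's choice at the node after w and at the node after w-In-R can never be reached regardless of what Follower does, so varying those choices leaves every outcome unchanged.
Holding the reachable choices fixed and varying the unreachable ones freely already gives 2 × 2 = 4 equivalent strategies.
No other strategy reproduces this row, so those 4 are the full class: y/In/t/S/a, y/In/t/S/c, y/Stay/t/S/a, y/Stay/t/S/c.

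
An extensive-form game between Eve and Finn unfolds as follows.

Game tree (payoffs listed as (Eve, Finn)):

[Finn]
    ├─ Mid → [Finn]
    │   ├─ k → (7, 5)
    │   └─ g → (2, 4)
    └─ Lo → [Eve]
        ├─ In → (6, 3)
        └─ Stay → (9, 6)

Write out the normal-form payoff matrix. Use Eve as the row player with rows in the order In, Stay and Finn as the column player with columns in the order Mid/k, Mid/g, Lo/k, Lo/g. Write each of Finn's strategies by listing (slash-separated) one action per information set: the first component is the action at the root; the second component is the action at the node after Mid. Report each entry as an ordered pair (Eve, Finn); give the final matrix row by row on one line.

In: (7,5) (2,4) (6,3) (6,3) | Stay: (7,5) (2,4) (9,6) (9,6)

Row In: Mid/k→(7,5), Mid/g→(2,4), Lo/k→(6,3), Lo/g→(6,3)
Row Stay: Mid/k→(7,5), Mid/g→(2,4), Lo/k→(9,6), Lo/g→(9,6)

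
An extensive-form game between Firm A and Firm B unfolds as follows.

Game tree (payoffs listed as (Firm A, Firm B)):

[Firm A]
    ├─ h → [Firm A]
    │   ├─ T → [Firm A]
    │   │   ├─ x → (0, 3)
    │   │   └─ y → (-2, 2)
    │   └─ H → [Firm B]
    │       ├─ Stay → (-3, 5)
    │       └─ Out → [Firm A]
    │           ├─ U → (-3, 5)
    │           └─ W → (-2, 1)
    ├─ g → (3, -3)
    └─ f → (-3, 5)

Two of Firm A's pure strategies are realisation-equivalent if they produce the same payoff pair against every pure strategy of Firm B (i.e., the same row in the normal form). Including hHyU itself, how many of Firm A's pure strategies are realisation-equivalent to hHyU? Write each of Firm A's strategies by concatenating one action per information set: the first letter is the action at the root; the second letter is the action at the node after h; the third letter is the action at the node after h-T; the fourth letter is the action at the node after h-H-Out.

Row for hHyU (columns Stay, Out): (-3,5) (-3,5).
Under hHyU, Firm A's choice at the node after h-T can never be reached regardless of what Firm B does, so varying those choices leaves every outcome unchanged.
Holding the reachable choices fixed and varying the unreachable one freely already gives 2 equivalent strategies.
Checking the remaining rows, fTxU, fTxW, fTyU, fTyW, fHxU, fHxW, fHyU, fHyW also happen to give the same payoffs in every column, bringing the total to 10: hHxU, hHyU, fTxU, fTxW, fTyU, fTyW, fHxU, fHxW, fHyU, fHyW.

10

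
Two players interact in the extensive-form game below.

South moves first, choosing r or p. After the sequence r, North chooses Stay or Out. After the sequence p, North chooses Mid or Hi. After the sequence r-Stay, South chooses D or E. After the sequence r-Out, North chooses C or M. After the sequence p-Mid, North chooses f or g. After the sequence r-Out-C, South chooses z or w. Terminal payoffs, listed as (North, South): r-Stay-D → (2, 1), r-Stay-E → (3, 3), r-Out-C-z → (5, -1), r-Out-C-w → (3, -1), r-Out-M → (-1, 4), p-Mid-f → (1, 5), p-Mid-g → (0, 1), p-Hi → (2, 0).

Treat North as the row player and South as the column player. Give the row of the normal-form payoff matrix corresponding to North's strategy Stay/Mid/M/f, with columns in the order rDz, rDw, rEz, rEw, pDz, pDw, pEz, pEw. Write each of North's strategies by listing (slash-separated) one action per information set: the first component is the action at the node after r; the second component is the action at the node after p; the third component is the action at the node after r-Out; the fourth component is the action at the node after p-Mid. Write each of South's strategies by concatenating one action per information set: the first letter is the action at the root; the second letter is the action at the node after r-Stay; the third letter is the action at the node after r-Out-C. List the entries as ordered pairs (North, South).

(2,1) (2,1) (3,3) (3,3) (1,5) (1,5) (1,5) (1,5)

vs rDz: South plays r → North plays Stay at [r] → South plays D at [r-Stay] → (2, 1)
vs rDw: South plays r → North plays Stay at [r] → South plays D at [r-Stay] → (2, 1)
vs rEz: South plays r → North plays Stay at [r] → South plays E at [r-Stay] → (3, 3)
vs rEw: South plays r → North plays Stay at [r] → South plays E at [r-Stay] → (3, 3)
vs pDz: South plays p → North plays Mid at [p] → North plays f at [p-Mid] → (1, 5)
vs pDw: South plays p → North plays Mid at [p] → North plays f at [p-Mid] → (1, 5)
vs pEz: South plays p → North plays Mid at [p] → North plays f at [p-Mid] → (1, 5)
vs pEw: South plays p → North plays Mid at [p] → North plays f at [p-Mid] → (1, 5)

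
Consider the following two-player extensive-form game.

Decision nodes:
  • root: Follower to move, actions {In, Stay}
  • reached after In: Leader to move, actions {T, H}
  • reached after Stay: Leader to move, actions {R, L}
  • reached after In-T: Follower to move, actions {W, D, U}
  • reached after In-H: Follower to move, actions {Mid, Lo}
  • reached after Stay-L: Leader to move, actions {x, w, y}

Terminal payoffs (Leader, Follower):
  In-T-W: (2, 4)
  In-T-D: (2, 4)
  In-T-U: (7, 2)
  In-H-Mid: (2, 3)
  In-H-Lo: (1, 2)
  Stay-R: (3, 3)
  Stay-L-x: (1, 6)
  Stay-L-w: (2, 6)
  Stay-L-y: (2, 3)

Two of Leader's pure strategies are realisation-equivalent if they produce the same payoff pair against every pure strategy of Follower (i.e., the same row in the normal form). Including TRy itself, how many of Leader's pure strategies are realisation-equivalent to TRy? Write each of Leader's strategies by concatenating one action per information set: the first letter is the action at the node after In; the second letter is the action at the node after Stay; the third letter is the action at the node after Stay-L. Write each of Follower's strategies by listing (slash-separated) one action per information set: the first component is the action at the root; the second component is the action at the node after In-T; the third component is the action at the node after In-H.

Row for TRy (columns In/W/Mid, In/W/Lo, In/D/Mid, In/D/Lo, In/U/Mid, In/U/Lo, Stay/W/Mid, Stay/W/Lo, Stay/D/Mid, Stay/D/Lo, Stay/U/Mid, Stay/U/Lo): (2,4) (2,4) (2,4) (2,4) (7,2) (7,2) (3,3) (3,3) (3,3) (3,3) (3,3) (3,3).
Under TRy, Leader's choice at the node after Stay-L can never be reached regardless of what Follower does, so varying those choices leaves every outcome unchanged.
Holding the reachable choices fixed and varying the unreachable one freely already gives 3 equivalent strategies.
No other strategy reproduces this row, so those 3 are the full class: TRx, TRw, TRy.

3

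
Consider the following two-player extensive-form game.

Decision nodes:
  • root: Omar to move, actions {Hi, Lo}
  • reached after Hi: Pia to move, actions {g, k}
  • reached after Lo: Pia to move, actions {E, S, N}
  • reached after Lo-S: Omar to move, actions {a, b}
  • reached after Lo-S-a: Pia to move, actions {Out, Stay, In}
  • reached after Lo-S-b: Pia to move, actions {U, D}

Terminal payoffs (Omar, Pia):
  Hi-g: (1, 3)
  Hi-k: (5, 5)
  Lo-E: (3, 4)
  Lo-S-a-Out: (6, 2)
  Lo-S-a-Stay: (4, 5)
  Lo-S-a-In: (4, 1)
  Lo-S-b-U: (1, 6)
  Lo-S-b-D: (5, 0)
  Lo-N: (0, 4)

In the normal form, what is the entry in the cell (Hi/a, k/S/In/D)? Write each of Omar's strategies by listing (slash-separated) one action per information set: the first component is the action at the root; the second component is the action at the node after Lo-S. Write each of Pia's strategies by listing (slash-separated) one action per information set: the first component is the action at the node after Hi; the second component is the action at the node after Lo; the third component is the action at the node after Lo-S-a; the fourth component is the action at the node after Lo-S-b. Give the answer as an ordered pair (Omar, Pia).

(5, 5)

Trace the play path from the root:
  Omar plays Hi
  Pia plays k at [Hi]
→ terminal payoff (5, 5).
(Omar's choice at the node after Lo-S is never reached on this path, so it doesn't affect the outcome.)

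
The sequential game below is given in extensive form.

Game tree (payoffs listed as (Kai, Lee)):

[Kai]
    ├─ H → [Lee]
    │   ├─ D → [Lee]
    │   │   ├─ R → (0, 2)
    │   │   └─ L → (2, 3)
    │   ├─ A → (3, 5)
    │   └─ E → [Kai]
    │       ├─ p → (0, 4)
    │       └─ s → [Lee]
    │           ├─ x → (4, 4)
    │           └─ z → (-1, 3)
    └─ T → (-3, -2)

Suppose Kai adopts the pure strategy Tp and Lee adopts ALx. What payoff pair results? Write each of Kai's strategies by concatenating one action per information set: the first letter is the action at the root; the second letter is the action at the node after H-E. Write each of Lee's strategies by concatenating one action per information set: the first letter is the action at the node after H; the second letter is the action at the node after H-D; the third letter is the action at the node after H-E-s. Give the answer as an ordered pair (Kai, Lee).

(-3, -2)

Trace the play path from the root:
  Kai plays T
→ terminal payoff (-3, -2).
(Kai's choice at the node after H-E is never reached on this path, so it doesn't affect the outcome.)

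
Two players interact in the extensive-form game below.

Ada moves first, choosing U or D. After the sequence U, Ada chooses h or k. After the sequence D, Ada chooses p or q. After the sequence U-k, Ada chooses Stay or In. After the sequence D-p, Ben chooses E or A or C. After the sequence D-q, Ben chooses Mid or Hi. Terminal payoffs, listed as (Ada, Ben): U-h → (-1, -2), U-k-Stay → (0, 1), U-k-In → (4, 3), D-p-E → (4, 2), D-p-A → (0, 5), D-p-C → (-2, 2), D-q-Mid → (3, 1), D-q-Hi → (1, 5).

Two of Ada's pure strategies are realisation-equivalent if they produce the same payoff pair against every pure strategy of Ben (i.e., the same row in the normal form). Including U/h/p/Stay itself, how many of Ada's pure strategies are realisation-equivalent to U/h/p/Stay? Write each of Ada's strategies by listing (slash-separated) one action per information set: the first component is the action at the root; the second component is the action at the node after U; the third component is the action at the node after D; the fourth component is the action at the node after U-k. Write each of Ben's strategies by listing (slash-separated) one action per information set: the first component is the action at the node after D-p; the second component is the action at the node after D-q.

4

Row for U/h/p/Stay (columns E/Mid, E/Hi, A/Mid, A/Hi, C/Mid, C/Hi): (-1,-2) (-1,-2) (-1,-2) (-1,-2) (-1,-2) (-1,-2).
Under U/h/p/Stay, Ada's choice at the node after D and at the node after U-k can never be reached regardless of what Ben does, so varying those choices leaves every outcome unchanged.
Holding the reachable choices fixed and varying the unreachable ones freely already gives 2 × 2 = 4 equivalent strategies.
No other strategy reproduces this row, so those 4 are the full class: U/h/p/Stay, U/h/p/In, U/h/q/Stay, U/h/q/In.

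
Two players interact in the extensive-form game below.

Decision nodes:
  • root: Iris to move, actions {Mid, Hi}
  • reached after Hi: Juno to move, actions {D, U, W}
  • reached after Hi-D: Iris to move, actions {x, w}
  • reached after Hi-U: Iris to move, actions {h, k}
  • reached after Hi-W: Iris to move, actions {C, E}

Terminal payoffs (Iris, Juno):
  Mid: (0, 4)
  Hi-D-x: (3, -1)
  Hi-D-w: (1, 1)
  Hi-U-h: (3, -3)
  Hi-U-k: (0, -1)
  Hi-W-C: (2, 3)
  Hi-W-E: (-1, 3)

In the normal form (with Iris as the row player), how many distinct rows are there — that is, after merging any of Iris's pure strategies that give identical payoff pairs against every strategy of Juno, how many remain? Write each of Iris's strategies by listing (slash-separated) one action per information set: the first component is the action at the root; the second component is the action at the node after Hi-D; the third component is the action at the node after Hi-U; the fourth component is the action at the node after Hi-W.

Iris has 16 pure strategies: Mid/x/h/C, Mid/x/h/E, Mid/x/k/C, Mid/x/k/E, Mid/w/h/C, Mid/w/h/E, Mid/w/k/C, Mid/w/k/E, Hi/x/h/C, Hi/x/h/E, Hi/x/k/C, Hi/x/k/E, Hi/w/h/C, Hi/w/h/E, Hi/w/k/C, Hi/w/k/E. Columns: D, U, W.
{Mid/x/h/C, Mid/x/h/E, Mid/x/k/C, Mid/x/k/E, Mid/w/h/C, Mid/w/h/E, Mid/w/k/C, Mid/w/k/E} → row (0,4) (0,4) (0,4)
{Hi/x/h/C} → row (3,-1) (3,-3) (2,3)
{Hi/x/h/E} → row (3,-1) (3,-3) (-1,3)
{Hi/x/k/C} → row (3,-1) (0,-1) (2,3)
{Hi/x/k/E} → row (3,-1) (0,-1) (-1,3)
{Hi/w/h/C} → row (1,1) (3,-3) (2,3)
{Hi/w/h/E} → row (1,1) (3,-3) (-1,3)
{Hi/w/k/C} → row (1,1) (0,-1) (2,3)
{Hi/w/k/E} → row (1,1) (0,-1) (-1,3)
That's 9 distinct rows out of 16 strategies.

9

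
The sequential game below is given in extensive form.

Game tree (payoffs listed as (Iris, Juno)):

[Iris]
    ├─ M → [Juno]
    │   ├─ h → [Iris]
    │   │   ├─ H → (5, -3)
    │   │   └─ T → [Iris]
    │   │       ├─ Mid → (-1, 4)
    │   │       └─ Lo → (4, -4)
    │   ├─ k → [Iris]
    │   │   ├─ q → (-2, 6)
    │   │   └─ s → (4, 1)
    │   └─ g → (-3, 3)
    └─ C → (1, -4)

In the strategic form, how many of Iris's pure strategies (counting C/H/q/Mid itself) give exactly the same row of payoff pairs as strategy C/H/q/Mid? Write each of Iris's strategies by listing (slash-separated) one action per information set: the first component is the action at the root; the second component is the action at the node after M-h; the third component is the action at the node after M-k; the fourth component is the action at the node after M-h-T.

8

Row for C/H/q/Mid (columns h, k, g): (1,-4) (1,-4) (1,-4).
Under C/H/q/Mid, Iris's choice at the node after M-h and at the node after M-k and at the node after M-h-T can never be reached regardless of what Juno does, so varying those choices leaves every outcome unchanged.
Holding the reachable choices fixed and varying the unreachable ones freely already gives 2 × 2 × 2 = 8 equivalent strategies.
No other strategy reproduces this row, so those 8 are the full class: C/H/q/Mid, C/H/q/Lo, C/H/s/Mid, C/H/s/Lo, C/T/q/Mid, C/T/q/Lo, C/T/s/Mid, C/T/s/Lo.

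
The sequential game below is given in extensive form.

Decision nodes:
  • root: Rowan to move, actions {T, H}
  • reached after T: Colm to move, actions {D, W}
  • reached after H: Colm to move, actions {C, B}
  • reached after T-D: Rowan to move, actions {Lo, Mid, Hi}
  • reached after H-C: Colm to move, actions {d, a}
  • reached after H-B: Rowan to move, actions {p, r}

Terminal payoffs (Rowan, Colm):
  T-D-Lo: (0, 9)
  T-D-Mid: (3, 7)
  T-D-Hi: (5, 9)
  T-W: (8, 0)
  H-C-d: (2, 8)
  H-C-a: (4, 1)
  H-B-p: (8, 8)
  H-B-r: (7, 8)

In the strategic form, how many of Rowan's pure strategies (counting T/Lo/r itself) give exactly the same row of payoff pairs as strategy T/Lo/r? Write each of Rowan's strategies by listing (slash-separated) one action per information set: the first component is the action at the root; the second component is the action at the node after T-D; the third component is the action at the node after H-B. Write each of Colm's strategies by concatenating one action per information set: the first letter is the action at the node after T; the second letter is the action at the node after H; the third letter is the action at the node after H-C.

2

Row for T/Lo/r (columns DCd, DCa, DBd, DBa, WCd, WCa, WBd, WBa): (0,9) (0,9) (0,9) (0,9) (8,0) (8,0) (8,0) (8,0).
Under T/Lo/r, Rowan's choice at the node after H-B can never be reached regardless of what Colm does, so varying those choices leaves every outcome unchanged.
Holding the reachable choices fixed and varying the unreachable one freely already gives 2 equivalent strategies.
No other strategy reproduces this row, so those 2 are the full class: T/Lo/p, T/Lo/r.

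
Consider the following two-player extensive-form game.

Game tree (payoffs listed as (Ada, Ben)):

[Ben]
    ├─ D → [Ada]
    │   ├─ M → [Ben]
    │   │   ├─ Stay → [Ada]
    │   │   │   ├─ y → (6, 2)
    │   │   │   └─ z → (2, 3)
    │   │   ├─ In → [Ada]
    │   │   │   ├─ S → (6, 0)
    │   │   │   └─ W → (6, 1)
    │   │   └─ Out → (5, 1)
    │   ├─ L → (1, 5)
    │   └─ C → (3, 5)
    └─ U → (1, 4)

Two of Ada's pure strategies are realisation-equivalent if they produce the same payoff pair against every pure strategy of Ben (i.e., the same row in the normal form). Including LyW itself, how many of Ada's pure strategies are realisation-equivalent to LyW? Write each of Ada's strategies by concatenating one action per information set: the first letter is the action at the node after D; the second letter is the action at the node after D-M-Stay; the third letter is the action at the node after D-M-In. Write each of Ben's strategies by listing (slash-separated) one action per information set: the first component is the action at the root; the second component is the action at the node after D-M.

Row for LyW (columns D/Stay, D/In, D/Out, U/Stay, U/In, U/Out): (1,5) (1,5) (1,5) (1,4) (1,4) (1,4).
Under LyW, Ada's choice at the node after D-M-Stay and at the node after D-M-In can never be reached regardless of what Ben does, so varying those choices leaves every outcome unchanged.
Holding the reachable choices fixed and varying the unreachable ones freely already gives 2 × 2 = 4 equivalent strategies.
No other strategy reproduces this row, so those 4 are the full class: LyS, LyW, LzS, LzW.

4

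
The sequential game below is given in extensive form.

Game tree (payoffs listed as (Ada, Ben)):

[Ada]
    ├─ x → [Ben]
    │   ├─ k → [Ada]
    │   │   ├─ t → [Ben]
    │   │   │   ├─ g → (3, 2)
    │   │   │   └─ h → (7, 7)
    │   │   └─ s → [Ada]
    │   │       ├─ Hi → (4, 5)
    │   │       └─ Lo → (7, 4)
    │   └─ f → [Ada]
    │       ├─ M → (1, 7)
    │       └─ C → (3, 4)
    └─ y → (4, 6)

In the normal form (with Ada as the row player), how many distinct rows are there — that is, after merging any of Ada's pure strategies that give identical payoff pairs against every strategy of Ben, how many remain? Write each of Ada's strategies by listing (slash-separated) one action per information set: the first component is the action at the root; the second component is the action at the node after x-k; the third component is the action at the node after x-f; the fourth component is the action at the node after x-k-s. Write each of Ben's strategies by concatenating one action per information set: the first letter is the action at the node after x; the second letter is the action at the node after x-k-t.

7

Ada has 16 pure strategies: x/t/M/Hi, x/t/M/Lo, x/t/C/Hi, x/t/C/Lo, x/s/M/Hi, x/s/M/Lo, x/s/C/Hi, x/s/C/Lo, y/t/M/Hi, y/t/M/Lo, y/t/C/Hi, y/t/C/Lo, y/s/M/Hi, y/s/M/Lo, y/s/C/Hi, y/s/C/Lo. Columns: kg, kh, fg, fh.
{x/t/M/Hi, x/t/M/Lo} → row (3,2) (7,7) (1,7) (1,7)
{x/t/C/Hi, x/t/C/Lo} → row (3,2) (7,7) (3,4) (3,4)
{x/s/M/Hi} → row (4,5) (4,5) (1,7) (1,7)
{x/s/M/Lo} → row (7,4) (7,4) (1,7) (1,7)
{x/s/C/Hi} → row (4,5) (4,5) (3,4) (3,4)
{x/s/C/Lo} → row (7,4) (7,4) (3,4) (3,4)
{y/t/M/Hi, y/t/M/Lo, y/t/C/Hi, y/t/C/Lo, y/s/M/Hi, y/s/M/Lo, y/s/C/Hi, y/s/C/Lo} → row (4,6) (4,6) (4,6) (4,6)
That's 7 distinct rows out of 16 strategies.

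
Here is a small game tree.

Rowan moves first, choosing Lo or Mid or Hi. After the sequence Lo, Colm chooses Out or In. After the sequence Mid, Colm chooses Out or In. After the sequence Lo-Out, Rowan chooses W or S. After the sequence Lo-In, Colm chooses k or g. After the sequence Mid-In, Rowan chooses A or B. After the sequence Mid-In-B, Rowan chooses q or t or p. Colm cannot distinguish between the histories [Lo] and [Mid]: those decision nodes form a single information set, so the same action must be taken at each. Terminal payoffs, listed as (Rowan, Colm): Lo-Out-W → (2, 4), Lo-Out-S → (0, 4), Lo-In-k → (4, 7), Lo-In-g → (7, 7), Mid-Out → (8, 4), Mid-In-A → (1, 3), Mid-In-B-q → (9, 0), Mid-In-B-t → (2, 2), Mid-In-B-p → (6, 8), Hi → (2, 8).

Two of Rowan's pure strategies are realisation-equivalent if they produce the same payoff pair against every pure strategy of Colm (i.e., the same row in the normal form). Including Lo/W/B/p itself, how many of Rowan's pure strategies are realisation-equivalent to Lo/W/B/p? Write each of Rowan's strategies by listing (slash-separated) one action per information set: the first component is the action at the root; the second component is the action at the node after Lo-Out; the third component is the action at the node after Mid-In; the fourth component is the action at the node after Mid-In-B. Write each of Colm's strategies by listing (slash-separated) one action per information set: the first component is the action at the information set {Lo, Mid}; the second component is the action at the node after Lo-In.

Row for Lo/W/B/p (columns Out/k, Out/g, In/k, In/g): (2,4) (2,4) (4,7) (7,7).
Under Lo/W/B/p, Rowan's choice at the node after Mid-In and at the node after Mid-In-B can never be reached regardless of what Colm does, so varying those choices leaves every outcome unchanged.
Holding the reachable choices fixed and varying the unreachable ones freely already gives 2 × 3 = 6 equivalent strategies.
No other strategy reproduces this row, so those 6 are the full class: Lo/W/A/q, Lo/W/A/t, Lo/W/A/p, Lo/W/B/q, Lo/W/B/t, Lo/W/B/p.

6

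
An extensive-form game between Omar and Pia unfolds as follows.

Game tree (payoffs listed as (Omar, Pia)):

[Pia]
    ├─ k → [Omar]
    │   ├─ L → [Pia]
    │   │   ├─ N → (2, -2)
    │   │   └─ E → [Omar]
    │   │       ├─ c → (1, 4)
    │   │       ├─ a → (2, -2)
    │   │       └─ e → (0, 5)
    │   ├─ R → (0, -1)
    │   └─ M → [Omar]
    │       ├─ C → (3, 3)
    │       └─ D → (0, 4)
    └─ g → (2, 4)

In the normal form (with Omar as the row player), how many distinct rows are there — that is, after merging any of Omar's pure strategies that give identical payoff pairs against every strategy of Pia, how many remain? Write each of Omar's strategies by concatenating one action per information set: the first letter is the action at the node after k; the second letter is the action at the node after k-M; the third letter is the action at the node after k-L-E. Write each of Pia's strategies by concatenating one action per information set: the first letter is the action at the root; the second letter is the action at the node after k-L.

Omar has 18 pure strategies: LCc, LCa, LCe, LDc, LDa, LDe, RCc, RCa, RCe, RDc, RDa, RDe, MCc, MCa, MCe, MDc, MDa, MDe. Columns: kN, kE, gN, gE.
{LCc, LDc} → row (2,-2) (1,4) (2,4) (2,4)
{LCa, LDa} → row (2,-2) (2,-2) (2,4) (2,4)
{LCe, LDe} → row (2,-2) (0,5) (2,4) (2,4)
{RCc, RCa, RCe, RDc, RDa, RDe} → row (0,-1) (0,-1) (2,4) (2,4)
{MCc, MCa, MCe} → row (3,3) (3,3) (2,4) (2,4)
{MDc, MDa, MDe} → row (0,4) (0,4) (2,4) (2,4)
That's 6 distinct rows out of 18 strategies.

6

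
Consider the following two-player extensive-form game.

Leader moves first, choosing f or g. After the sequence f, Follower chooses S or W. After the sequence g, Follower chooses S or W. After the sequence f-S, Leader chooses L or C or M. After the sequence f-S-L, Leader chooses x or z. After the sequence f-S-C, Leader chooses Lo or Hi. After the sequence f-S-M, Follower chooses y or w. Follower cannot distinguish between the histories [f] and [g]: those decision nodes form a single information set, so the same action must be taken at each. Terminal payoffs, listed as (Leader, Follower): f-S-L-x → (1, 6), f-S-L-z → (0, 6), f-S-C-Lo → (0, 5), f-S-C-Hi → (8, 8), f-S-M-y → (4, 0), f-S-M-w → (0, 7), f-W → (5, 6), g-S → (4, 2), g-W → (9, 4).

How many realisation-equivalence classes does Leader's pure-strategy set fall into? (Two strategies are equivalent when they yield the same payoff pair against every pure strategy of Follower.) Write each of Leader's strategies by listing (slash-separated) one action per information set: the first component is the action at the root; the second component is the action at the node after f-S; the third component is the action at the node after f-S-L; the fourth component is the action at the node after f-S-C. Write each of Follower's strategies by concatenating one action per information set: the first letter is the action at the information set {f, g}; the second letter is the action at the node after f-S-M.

6

Leader has 24 pure strategies: f/L/x/Lo, f/L/x/Hi, f/L/z/Lo, f/L/z/Hi, f/C/x/Lo, f/C/x/Hi, f/C/z/Lo, f/C/z/Hi, f/M/x/Lo, f/M/x/Hi, f/M/z/Lo, f/M/z/Hi, g/L/x/Lo, g/L/x/Hi, g/L/z/Lo, g/L/z/Hi, g/C/x/Lo, g/C/x/Hi, g/C/z/Lo, g/C/z/Hi, g/M/x/Lo, g/M/x/Hi, g/M/z/Lo, g/M/z/Hi. Columns: Sy, Sw, Wy, Ww.
{f/L/x/Lo, f/L/x/Hi} → row (1,6) (1,6) (5,6) (5,6)
{f/L/z/Lo, f/L/z/Hi} → row (0,6) (0,6) (5,6) (5,6)
{f/C/x/Lo, f/C/z/Lo} → row (0,5) (0,5) (5,6) (5,6)
{f/C/x/Hi, f/C/z/Hi} → row (8,8) (8,8) (5,6) (5,6)
{f/M/x/Lo, f/M/x/Hi, f/M/z/Lo, f/M/z/Hi} → row (4,0) (0,7) (5,6) (5,6)
{g/L/x/Lo, g/L/x/Hi, g/L/z/Lo, g/L/z/Hi, g/C/x/Lo, g/C/x/Hi, g/C/z/Lo, g/C/z/Hi, g/M/x/Lo, g/M/x/Hi, g/M/z/Lo, g/M/z/Hi} → row (4,2) (4,2) (9,4) (9,4)
That's 6 distinct rows out of 24 strategies.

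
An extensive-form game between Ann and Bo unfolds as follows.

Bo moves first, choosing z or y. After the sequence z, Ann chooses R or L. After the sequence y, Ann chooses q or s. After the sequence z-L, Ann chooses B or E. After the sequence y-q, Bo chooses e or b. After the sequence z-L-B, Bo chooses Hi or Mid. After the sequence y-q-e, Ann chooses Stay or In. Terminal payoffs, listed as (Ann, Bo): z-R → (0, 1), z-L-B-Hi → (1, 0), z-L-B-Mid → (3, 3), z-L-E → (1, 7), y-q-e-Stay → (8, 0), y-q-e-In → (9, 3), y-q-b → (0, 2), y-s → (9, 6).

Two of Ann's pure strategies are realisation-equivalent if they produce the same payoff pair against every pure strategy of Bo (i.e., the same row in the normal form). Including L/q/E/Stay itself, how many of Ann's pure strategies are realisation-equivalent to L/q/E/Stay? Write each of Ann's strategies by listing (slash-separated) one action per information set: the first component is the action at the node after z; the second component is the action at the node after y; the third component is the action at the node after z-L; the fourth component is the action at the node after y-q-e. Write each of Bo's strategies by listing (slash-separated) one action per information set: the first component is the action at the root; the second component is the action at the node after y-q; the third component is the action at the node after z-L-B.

Row for L/q/E/Stay (columns z/e/Hi, z/e/Mid, z/b/Hi, z/b/Mid, y/e/Hi, y/e/Mid, y/b/Hi, y/b/Mid): (1,7) (1,7) (1,7) (1,7) (8,0) (8,0) (0,2) (0,2).
Every one of Ann's information sets is on the play path for some reply by Bo when Ann follows L/q/E/Stay.
Changing the action at any of them therefore changes at least one column, so only L/q/E/Stay itself gives this row.

1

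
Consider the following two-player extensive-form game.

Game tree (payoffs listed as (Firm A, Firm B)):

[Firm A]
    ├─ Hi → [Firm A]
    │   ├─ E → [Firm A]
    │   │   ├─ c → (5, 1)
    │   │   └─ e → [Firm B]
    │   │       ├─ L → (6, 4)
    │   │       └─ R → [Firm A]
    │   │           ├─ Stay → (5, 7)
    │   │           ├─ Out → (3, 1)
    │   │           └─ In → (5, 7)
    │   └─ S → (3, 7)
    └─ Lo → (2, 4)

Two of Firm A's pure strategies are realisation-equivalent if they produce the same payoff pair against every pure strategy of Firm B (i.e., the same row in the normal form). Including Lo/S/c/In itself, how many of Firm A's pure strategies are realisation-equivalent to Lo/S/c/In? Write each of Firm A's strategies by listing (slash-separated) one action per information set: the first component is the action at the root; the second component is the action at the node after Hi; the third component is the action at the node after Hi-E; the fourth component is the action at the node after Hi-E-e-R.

12

Row for Lo/S/c/In (columns L, R): (2,4) (2,4).
Under Lo/S/c/In, Firm A's choice at the node after Hi and at the node after Hi-E and at the node after Hi-E-e-R can never be reached regardless of what Firm B does, so varying those choices leaves every outcome unchanged.
Holding the reachable choices fixed and varying the unreachable ones freely already gives 2 × 2 × 3 = 12 equivalent strategies.
No other strategy reproduces this row, so those 12 are the full class: Lo/E/c/Stay, Lo/E/c/Out, Lo/E/c/In, Lo/E/e/Stay, Lo/E/e/Out, Lo/E/e/In, Lo/S/c/Stay, Lo/S/c/Out, Lo/S/c/In, Lo/S/e/Stay, Lo/S/e/Out, Lo/S/e/In.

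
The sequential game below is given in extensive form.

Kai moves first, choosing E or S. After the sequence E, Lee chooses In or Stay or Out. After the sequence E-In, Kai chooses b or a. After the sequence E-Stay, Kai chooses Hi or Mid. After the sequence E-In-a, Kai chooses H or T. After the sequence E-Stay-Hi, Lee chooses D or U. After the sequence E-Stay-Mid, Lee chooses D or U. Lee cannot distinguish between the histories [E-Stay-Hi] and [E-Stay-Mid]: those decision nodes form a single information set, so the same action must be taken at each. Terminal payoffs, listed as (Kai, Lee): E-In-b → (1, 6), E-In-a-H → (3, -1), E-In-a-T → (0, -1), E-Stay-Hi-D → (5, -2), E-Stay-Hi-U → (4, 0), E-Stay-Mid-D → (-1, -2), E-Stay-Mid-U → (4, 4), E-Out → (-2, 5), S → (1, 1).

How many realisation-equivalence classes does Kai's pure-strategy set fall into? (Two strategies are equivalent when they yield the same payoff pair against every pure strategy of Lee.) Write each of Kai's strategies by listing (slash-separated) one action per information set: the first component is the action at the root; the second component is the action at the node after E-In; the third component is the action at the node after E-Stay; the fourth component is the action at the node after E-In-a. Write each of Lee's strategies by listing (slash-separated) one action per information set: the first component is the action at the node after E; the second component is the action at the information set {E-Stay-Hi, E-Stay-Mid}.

Kai has 16 pure strategies: E/b/Hi/H, E/b/Hi/T, E/b/Mid/H, E/b/Mid/T, E/a/Hi/H, E/a/Hi/T, E/a/Mid/H, E/a/Mid/T, S/b/Hi/H, S/b/Hi/T, S/b/Mid/H, S/b/Mid/T, S/a/Hi/H, S/a/Hi/T, S/a/Mid/H, S/a/Mid/T. Columns: In/D, In/U, Stay/D, Stay/U, Out/D, Out/U.
{E/b/Hi/H, E/b/Hi/T} → row (1,6) (1,6) (5,-2) (4,0) (-2,5) (-2,5)
{E/b/Mid/H, E/b/Mid/T} → row (1,6) (1,6) (-1,-2) (4,4) (-2,5) (-2,5)
{E/a/Hi/H} → row (3,-1) (3,-1) (5,-2) (4,0) (-2,5) (-2,5)
{E/a/Hi/T} → row (0,-1) (0,-1) (5,-2) (4,0) (-2,5) (-2,5)
{E/a/Mid/H} → row (3,-1) (3,-1) (-1,-2) (4,4) (-2,5) (-2,5)
{E/a/Mid/T} → row (0,-1) (0,-1) (-1,-2) (4,4) (-2,5) (-2,5)
{S/b/Hi/H, S/b/Hi/T, S/b/Mid/H, S/b/Mid/T, S/a/Hi/H, S/a/Hi/T, S/a/Mid/H, S/a/Mid/T} → row (1,1) (1,1) (1,1) (1,1) (1,1) (1,1)
That's 7 distinct rows out of 16 strategies.

7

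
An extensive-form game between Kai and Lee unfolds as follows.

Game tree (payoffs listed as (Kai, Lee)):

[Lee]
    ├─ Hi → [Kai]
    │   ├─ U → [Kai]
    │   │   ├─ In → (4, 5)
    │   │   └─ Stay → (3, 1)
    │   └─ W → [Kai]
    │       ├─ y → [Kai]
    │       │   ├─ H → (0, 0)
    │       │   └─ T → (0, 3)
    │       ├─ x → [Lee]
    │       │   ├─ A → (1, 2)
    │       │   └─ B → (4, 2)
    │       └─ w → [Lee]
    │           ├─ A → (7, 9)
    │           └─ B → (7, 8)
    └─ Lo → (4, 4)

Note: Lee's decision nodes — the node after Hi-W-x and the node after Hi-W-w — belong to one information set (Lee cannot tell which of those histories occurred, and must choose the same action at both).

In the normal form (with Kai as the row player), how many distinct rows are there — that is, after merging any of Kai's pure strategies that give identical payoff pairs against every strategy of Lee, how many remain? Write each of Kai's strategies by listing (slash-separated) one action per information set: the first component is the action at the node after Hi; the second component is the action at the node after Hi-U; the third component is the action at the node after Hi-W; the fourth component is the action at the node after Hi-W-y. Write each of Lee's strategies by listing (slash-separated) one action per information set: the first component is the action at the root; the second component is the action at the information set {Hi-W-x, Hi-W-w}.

Kai has 24 pure strategies: U/In/y/H, U/In/y/T, U/In/x/H, U/In/x/T, U/In/w/H, U/In/w/T, U/Stay/y/H, U/Stay/y/T, U/Stay/x/H, U/Stay/x/T, U/Stay/w/H, U/Stay/w/T, W/In/y/H, W/In/y/T, W/In/x/H, W/In/x/T, W/In/w/H, W/In/w/T, W/Stay/y/H, W/Stay/y/T, W/Stay/x/H, W/Stay/x/T, W/Stay/w/H, W/Stay/w/T. Columns: Hi/A, Hi/B, Lo/A, Lo/B.
{U/In/y/H, U/In/y/T, U/In/x/H, U/In/x/T, U/In/w/H, U/In/w/T} → row (4,5) (4,5) (4,4) (4,4)
{U/Stay/y/H, U/Stay/y/T, U/Stay/x/H, U/Stay/x/T, U/Stay/w/H, U/Stay/w/T} → row (3,1) (3,1) (4,4) (4,4)
{W/In/y/H, W/Stay/y/H} → row (0,0) (0,0) (4,4) (4,4)
{W/In/y/T, W/Stay/y/T} → row (0,3) (0,3) (4,4) (4,4)
{W/In/x/H, W/In/x/T, W/Stay/x/H, W/Stay/x/T} → row (1,2) (4,2) (4,4) (4,4)
{W/In/w/H, W/In/w/T, W/Stay/w/H, W/Stay/w/T} → row (7,9) (7,8) (4,4) (4,4)
That's 6 distinct rows out of 24 strategies.

6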